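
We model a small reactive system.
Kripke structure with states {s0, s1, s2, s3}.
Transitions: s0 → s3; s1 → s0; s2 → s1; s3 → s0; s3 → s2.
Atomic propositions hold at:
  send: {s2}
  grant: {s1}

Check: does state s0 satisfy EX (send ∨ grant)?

No

Sat(send ∨ grant) = {s1, s2}
Sat(EX (send ∨ grant)) = {s : some successor in {s1, s2}} = {s2, s3}
s0 ∉ Sat(EX (send ∨ grant)) = {s2, s3}, so the formula does not hold at s0.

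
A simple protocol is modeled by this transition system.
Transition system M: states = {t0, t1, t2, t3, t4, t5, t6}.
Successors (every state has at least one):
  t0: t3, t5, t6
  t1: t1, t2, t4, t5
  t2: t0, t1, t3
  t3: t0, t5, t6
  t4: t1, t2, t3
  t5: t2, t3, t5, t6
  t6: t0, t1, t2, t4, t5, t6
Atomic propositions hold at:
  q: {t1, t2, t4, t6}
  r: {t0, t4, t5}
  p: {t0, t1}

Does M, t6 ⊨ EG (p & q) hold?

Sat(p & q) = {t1}
EG (p & q): greatest fixpoint, start Z0 = {t1}, keep only states in Sat with some successor in Z. Already a fixed point.
Sat(EG (p & q)) = {t1}
t6 ∉ Sat(EG (p & q)) = {t1}, so the formula does not hold at t6.

No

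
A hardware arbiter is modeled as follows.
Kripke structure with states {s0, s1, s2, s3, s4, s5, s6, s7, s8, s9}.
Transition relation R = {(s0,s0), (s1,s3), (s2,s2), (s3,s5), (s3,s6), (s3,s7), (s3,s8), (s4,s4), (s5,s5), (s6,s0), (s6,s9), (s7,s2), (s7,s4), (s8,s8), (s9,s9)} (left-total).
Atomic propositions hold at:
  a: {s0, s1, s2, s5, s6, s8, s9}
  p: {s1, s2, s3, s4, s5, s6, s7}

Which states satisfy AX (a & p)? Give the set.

{s2, s5}

Sat(a & p) = {s1, s2, s5, s6}
Sat(AX (a & p)) = {s : every successor in {s1, s2, s5, s6}} = {s2, s5}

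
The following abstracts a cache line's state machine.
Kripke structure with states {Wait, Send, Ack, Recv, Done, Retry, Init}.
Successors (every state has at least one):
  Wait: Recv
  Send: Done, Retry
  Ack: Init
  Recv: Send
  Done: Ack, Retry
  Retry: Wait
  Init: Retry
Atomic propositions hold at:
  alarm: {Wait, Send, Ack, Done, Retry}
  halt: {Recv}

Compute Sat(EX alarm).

{Send, Recv, Done, Retry, Init}

Sat(EX alarm) = {s : some successor in {Wait, Send, Ack, Done, Retry}} = {Send, Recv, Done, Retry, Init}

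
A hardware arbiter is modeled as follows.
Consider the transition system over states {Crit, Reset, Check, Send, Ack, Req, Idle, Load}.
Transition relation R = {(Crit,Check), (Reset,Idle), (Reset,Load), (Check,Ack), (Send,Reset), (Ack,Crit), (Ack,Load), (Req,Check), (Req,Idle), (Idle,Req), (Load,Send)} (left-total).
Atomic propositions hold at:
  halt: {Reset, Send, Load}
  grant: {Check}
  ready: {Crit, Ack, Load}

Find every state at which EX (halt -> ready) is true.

{Crit, Reset, Check, Ack, Req, Idle}

Sat(halt -> ready) = {Crit, Check, Ack, Req, Idle, Load}
Sat(EX (halt -> ready)) = {s : some successor in {Crit, Check, Ack, Req, Idle, Load}} = {Crit, Reset, Check, Ack, Req, Idle}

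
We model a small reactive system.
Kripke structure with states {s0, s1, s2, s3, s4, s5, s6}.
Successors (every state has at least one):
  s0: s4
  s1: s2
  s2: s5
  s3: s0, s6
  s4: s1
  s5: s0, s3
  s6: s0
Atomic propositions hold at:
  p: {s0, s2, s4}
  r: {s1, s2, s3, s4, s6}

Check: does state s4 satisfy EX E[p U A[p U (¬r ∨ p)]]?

Sat(¬r) = {s0, s5}
Sat(¬r ∨ p) = {s0, s2, s4, s5}
A[p U (¬r ∨ p)]: least fixpoint, start Z0 = Sat((¬r ∨ p)) = {s0, s2, s4, s5}, add states in Sat(p) with every successor in Z. Already a fixed point.
Sat(A[p U (¬r ∨ p)]) = {s0, s2, s4, s5}
E[p U A[p U (¬r ∨ p)]]: least fixpoint, start Z0 = Sat(A[p U (¬r ∨ p)]) = {s0, s2, s4, s5}, add states in Sat(p) with some successor in Z. Already a fixed point.
Sat(E[p U A[p U (¬r ∨ p)]]) = {s0, s2, s4, s5}
Sat(EX E[p U A[p U (¬r ∨ p)]]) = {s : some successor in {s0, s2, s4, s5}} = {s0, s1, s2, s3, s5, s6}
s4 ∉ Sat(EX E[p U A[p U (¬r ∨ p)]]) = {s0, s1, s2, s3, s5, s6}, so the formula does not hold at s4.

No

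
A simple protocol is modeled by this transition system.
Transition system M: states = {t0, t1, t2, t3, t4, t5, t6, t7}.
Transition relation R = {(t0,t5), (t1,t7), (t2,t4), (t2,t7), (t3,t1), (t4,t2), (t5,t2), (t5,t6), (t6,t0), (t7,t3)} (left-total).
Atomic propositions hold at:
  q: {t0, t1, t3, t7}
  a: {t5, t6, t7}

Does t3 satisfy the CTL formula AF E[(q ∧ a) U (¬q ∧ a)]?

No

Sat(q ∧ a) = {t7}
Sat(¬q) = {t2, t4, t5, t6}
Sat(¬q ∧ a) = {t5, t6}
E[(q ∧ a) U (¬q ∧ a)]: least fixpoint, start Z0 = Sat((¬q ∧ a)) = {t5, t6}, add states in Sat(q ∧ a) with some successor in Z. Already a fixed point.
Sat(E[(q ∧ a) U (¬q ∧ a)]) = {t5, t6}
AF E[(q ∧ a) U (¬q ∧ a)]: least fixpoint, start Z0 = {t5, t6}, add states with every successor in Z. Z1 = {t0, t5, t6}; fixed.
Sat(AF E[(q ∧ a) U (¬q ∧ a)]) = {t0, t5, t6}
t3 ∉ Sat(AF E[(q ∧ a) U (¬q ∧ a)]) = {t0, t5, t6}, so the formula does not hold at t3.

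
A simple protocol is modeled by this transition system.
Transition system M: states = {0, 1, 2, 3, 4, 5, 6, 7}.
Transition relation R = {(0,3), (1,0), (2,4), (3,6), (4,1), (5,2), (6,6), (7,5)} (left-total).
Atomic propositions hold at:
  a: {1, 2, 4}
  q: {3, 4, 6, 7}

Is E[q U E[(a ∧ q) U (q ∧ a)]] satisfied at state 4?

Sat(a ∧ q) = {4}
Sat(q ∧ a) = {4}
E[(a ∧ q) U (q ∧ a)]: least fixpoint, start Z0 = Sat((q ∧ a)) = {4}, add states in Sat(a ∧ q) with some successor in Z. Already a fixed point.
Sat(E[(a ∧ q) U (q ∧ a)]) = {4}
E[q U E[(a ∧ q) U (q ∧ a)]]: least fixpoint, start Z0 = Sat(E[(a ∧ q) U (q ∧ a)]) = {4}, add states in Sat(q) with some successor in Z. Already a fixed point.
Sat(E[q U E[(a ∧ q) U (q ∧ a)]]) = {4}
4 ∈ Sat(E[q U E[(a ∧ q) U (q ∧ a)]]) = {4}, so the formula holds at 4.

Yes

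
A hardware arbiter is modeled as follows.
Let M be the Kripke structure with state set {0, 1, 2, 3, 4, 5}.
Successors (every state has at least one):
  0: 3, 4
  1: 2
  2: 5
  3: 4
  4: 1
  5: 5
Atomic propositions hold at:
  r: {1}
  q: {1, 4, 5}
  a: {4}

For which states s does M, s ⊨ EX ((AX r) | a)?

{0, 3}

Sat(AX r) = {s : every successor in {1}} = {4}
Sat((AX r) | a) = {4}
Sat(EX ((AX r) | a)) = {s : some successor in {4}} = {0, 3}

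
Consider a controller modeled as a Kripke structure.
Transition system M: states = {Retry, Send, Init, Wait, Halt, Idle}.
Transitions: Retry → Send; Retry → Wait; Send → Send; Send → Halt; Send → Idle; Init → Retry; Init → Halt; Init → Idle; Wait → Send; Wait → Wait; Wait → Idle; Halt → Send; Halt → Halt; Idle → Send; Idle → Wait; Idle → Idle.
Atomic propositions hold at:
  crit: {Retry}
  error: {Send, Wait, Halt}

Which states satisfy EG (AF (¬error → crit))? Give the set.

{Retry, Send, Wait, Halt}

Sat(¬error) = {Retry, Init, Idle}
Sat(¬error → crit) = {Retry, Send, Wait, Halt}
AF (¬error → crit): least fixpoint, start Z0 = {Retry, Send, Wait, Halt}, add states with every successor in Z. Already a fixed point.
Sat(AF (¬error → crit)) = {Retry, Send, Wait, Halt}
EG (AF (¬error → crit)): greatest fixpoint, start Z0 = {Retry, Send, Wait, Halt}, keep only states in Sat with some successor in Z. Already a fixed point.
Sat(EG (AF (¬error → crit))) = {Retry, Send, Wait, Halt}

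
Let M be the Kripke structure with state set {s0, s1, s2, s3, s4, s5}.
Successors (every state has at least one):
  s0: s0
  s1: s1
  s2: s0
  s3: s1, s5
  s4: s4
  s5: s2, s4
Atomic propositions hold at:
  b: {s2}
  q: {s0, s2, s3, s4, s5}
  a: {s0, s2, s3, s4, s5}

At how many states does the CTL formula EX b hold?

1

Sat(EX b) = {s : some successor in {s2}} = {s5}
|Sat(EX b)| = |{s5}| = 1.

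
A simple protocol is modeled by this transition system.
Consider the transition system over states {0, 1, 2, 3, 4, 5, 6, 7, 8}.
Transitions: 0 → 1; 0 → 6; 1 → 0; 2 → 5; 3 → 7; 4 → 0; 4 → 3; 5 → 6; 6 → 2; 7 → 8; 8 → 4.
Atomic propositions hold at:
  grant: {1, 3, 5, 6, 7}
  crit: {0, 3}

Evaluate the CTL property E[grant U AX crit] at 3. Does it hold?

Sat(AX crit) = {s : every successor in {0, 3}} = {1, 4}
E[grant U AX crit]: least fixpoint, start Z0 = Sat(AX crit) = {1, 4}, add states in Sat(grant) with some successor in Z. Already a fixed point.
Sat(E[grant U AX crit]) = {1, 4}
3 ∉ Sat(E[grant U AX crit]) = {1, 4}, so the formula does not hold at 3.

No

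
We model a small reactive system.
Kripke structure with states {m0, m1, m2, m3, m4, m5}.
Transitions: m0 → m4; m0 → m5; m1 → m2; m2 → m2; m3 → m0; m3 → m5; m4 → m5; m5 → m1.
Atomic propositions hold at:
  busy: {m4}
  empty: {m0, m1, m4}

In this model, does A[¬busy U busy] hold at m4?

Yes

Sat(¬busy) = {m0, m1, m2, m3, m5}
A[¬busy U busy]: least fixpoint, start Z0 = Sat(busy) = {m4}, add states in Sat(¬busy) with every successor in Z. Already a fixed point.
Sat(A[¬busy U busy]) = {m4}
m4 ∈ Sat(A[¬busy U busy]) = {m4}, so the formula holds at m4.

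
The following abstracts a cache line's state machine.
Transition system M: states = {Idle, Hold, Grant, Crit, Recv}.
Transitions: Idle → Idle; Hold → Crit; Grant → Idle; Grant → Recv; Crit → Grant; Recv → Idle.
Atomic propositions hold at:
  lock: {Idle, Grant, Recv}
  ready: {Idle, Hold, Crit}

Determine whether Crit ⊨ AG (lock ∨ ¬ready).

No

Sat(¬ready) = {Grant, Recv}
Sat(lock ∨ ¬ready) = {Idle, Grant, Recv}
AG (lock ∨ ¬ready): greatest fixpoint, start Z0 = {Idle, Grant, Recv}, keep only states in Sat with every successor in Z. Already a fixed point.
Sat(AG (lock ∨ ¬ready)) = {Idle, Grant, Recv}
Crit ∉ Sat(AG (lock ∨ ¬ready)) = {Idle, Grant, Recv}, so the formula does not hold at Crit.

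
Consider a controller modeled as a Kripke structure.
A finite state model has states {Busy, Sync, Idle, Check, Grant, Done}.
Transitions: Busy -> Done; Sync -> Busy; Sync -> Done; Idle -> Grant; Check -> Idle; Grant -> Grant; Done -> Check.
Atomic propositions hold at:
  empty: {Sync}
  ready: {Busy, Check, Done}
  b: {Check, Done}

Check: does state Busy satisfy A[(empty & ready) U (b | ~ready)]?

No

Sat(empty & ready) = ∅
Sat(~ready) = {Sync, Idle, Grant}
Sat(b | ~ready) = {Sync, Idle, Check, Grant, Done}
A[(empty & ready) U (b | ~ready)]: least fixpoint, start Z0 = Sat((b | ~ready)) = {Sync, Idle, Check, Grant, Done}, add states in Sat(empty & ready) with every successor in Z. Already a fixed point.
Sat(A[(empty & ready) U (b | ~ready)]) = {Sync, Idle, Check, Grant, Done}
Busy ∉ Sat(A[(empty & ready) U (b | ~ready)]) = {Sync, Idle, Check, Grant, Done}, so the formula does not hold at Busy.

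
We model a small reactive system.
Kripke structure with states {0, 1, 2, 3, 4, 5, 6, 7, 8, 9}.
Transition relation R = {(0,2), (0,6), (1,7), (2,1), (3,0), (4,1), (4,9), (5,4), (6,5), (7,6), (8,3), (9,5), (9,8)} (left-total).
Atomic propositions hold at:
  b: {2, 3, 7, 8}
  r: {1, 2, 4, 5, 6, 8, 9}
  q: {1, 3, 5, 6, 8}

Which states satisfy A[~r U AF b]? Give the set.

Sat(~r) = {0, 3, 7}
AF b: least fixpoint, start Z0 = {2, 3, 7, 8}, add states with every successor in Z. Z1 = {1, 2, 3, 7, 8}; fixed.
Sat(AF b) = {1, 2, 3, 7, 8}
A[~r U AF b]: least fixpoint, start Z0 = Sat(AF b) = {1, 2, 3, 7, 8}, add states in Sat(~r) with every successor in Z. Already a fixed point.
Sat(A[~r U AF b]) = {1, 2, 3, 7, 8}

{1, 2, 3, 7, 8}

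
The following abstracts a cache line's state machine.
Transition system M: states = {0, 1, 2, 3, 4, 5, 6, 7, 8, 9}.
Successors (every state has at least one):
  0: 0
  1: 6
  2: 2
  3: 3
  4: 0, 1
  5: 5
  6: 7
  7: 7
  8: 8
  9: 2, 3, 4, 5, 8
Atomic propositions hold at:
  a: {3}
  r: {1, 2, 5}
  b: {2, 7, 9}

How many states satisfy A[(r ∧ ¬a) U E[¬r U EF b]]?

6

Sat(¬a) = {0, 1, 2, 4, 5, 6, 7, 8, 9}
Sat(r ∧ ¬a) = {1, 2, 5}
Sat(¬r) = {0, 3, 4, 6, 7, 8, 9}
EF b: least fixpoint, start Z0 = {2, 7, 9}, add states with some successor in Z. Z1 = {2, 6, 7, 9}; Z2 = {1, 2, 6, 7, 9}; Z3 = {1, 2, 4, 6, 7, 9}; fixed.
Sat(EF b) = {1, 2, 4, 6, 7, 9}
E[¬r U EF b]: least fixpoint, start Z0 = Sat(EF b) = {1, 2, 4, 6, 7, 9}, add states in Sat(¬r) with some successor in Z. Already a fixed point.
Sat(E[¬r U EF b]) = {1, 2, 4, 6, 7, 9}
A[(r ∧ ¬a) U E[¬r U EF b]]: least fixpoint, start Z0 = Sat(E[¬r U EF b]) = {1, 2, 4, 6, 7, 9}, add states in Sat(r ∧ ¬a) with every successor in Z. Already a fixed point.
Sat(A[(r ∧ ¬a) U E[¬r U EF b]]) = {1, 2, 4, 6, 7, 9}
|Sat(A[(r ∧ ¬a) U E[¬r U EF b]])| = |{1, 2, 4, 6, 7, 9}| = 6.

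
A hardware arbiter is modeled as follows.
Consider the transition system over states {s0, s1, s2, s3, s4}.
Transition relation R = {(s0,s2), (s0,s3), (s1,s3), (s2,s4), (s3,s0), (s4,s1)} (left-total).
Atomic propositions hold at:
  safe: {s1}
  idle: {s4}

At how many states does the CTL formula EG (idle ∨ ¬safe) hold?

2

Sat(¬safe) = {s0, s2, s3, s4}
Sat(idle ∨ ¬safe) = {s0, s2, s3, s4}
EG (idle ∨ ¬safe): greatest fixpoint, start Z0 = {s0, s2, s3, s4}, keep only states in Sat with some successor in Z. Z1 = {s0, s2, s3}; Z2 = {s0, s3}; fixed.
Sat(EG (idle ∨ ¬safe)) = {s0, s3}
|Sat(EG (idle ∨ ¬safe))| = |{s0, s3}| = 2.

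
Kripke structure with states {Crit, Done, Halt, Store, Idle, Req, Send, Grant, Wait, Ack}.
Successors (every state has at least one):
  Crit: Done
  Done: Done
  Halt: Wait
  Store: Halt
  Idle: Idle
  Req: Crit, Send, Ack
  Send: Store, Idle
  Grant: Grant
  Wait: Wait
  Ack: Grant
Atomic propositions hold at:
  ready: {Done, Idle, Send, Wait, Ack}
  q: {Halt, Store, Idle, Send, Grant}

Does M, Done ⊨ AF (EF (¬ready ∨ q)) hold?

No

Sat(¬ready) = {Crit, Halt, Store, Req, Grant}
Sat(¬ready ∨ q) = {Crit, Halt, Store, Idle, Req, Send, Grant}
EF (¬ready ∨ q): least fixpoint, start Z0 = {Crit, Halt, Store, Idle, Req, Send, Grant}, add states with some successor in Z. Z1 = {Crit, Halt, Store, Idle, Req, Send, Grant, Ack}; fixed.
Sat(EF (¬ready ∨ q)) = {Crit, Halt, Store, Idle, Req, Send, Grant, Ack}
AF (EF (¬ready ∨ q)): least fixpoint, start Z0 = {Crit, Halt, Store, Idle, Req, Send, Grant, Ack}, add states with every successor in Z. Already a fixed point.
Sat(AF (EF (¬ready ∨ q))) = {Crit, Halt, Store, Idle, Req, Send, Grant, Ack}
Done ∉ Sat(AF (EF (¬ready ∨ q))) = {Crit, Halt, Store, Idle, Req, Send, Grant, Ack}, so the formula does not hold at Done.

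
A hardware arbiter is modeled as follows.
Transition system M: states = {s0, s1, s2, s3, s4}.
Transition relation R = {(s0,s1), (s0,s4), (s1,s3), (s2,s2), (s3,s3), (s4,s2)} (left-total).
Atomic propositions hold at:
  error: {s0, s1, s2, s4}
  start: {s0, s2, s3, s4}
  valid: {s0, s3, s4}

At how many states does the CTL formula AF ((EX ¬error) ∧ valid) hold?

Sat(¬error) = {s3}
Sat(EX ¬error) = {s : some successor in {s3}} = {s1, s3}
Sat((EX ¬error) ∧ valid) = {s3}
AF ((EX ¬error) ∧ valid): least fixpoint, start Z0 = {s3}, add states with every successor in Z. Z1 = {s1, s3}; fixed.
Sat(AF ((EX ¬error) ∧ valid)) = {s1, s3}
|Sat(AF ((EX ¬error) ∧ valid))| = |{s1, s3}| = 2.

2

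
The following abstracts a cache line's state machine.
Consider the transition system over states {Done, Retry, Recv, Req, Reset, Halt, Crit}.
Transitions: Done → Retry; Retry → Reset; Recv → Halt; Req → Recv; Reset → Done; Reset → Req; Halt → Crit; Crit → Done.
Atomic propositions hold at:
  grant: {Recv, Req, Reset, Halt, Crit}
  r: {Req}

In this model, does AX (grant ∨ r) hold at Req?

Sat(grant ∨ r) = {Recv, Req, Reset, Halt, Crit}
Sat(AX (grant ∨ r)) = {s : every successor in {Recv, Req, Reset, Halt, Crit}} = {Retry, Recv, Req, Halt}
Req ∈ Sat(AX (grant ∨ r)) = {Retry, Recv, Req, Halt}, so the formula holds at Req.

Yes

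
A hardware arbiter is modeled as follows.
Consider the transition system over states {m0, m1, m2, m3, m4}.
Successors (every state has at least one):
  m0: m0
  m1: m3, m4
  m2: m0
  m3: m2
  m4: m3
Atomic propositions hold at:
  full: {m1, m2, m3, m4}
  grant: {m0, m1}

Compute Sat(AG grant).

AG grant: greatest fixpoint, start Z0 = {m0, m1}, keep only states in Sat with every successor in Z. Z1 = {m0}; fixed.
Sat(AG grant) = {m0}

{m0}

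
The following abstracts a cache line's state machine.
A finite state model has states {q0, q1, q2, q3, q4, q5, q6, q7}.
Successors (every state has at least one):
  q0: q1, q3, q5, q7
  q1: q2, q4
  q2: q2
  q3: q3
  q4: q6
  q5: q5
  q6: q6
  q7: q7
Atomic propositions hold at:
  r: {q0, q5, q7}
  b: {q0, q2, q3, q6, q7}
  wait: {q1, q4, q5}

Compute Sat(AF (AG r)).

AG r: greatest fixpoint, start Z0 = {q0, q5, q7}, keep only states in Sat with every successor in Z. Z1 = {q5, q7}; fixed.
Sat(AG r) = {q5, q7}
AF (AG r): least fixpoint, start Z0 = {q5, q7}, add states with every successor in Z. Already a fixed point.
Sat(AF (AG r)) = {q5, q7}

{q5, q7}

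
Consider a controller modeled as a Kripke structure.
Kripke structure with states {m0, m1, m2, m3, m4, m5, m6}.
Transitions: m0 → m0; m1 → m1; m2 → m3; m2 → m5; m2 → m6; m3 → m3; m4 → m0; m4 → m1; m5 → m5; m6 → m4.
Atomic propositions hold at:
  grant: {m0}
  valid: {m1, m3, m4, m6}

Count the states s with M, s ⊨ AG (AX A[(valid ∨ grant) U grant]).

Sat(valid ∨ grant) = {m0, m1, m3, m4, m6}
A[(valid ∨ grant) U grant]: least fixpoint, start Z0 = Sat(grant) = {m0}, add states in Sat(valid ∨ grant) with every successor in Z. Already a fixed point.
Sat(A[(valid ∨ grant) U grant]) = {m0}
Sat(AX A[(valid ∨ grant) U grant]) = {s : every successor in {m0}} = {m0}
AG (AX A[(valid ∨ grant) U grant]): greatest fixpoint, start Z0 = {m0}, keep only states in Sat with every successor in Z. Already a fixed point.
Sat(AG (AX A[(valid ∨ grant) U grant])) = {m0}
|Sat(AG (AX A[(valid ∨ grant) U grant]))| = |{m0}| = 1.

1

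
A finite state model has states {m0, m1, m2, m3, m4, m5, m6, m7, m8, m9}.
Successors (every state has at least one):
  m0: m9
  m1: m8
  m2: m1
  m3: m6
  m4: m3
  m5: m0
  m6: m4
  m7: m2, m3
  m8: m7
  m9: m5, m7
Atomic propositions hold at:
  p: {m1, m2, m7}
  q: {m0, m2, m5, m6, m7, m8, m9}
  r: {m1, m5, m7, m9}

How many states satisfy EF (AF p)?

AF p: least fixpoint, start Z0 = {m1, m2, m7}, add states with every successor in Z. Z1 = {m1, m2, m7, m8}; fixed.
Sat(AF p) = {m1, m2, m7, m8}
EF (AF p): least fixpoint, start Z0 = {m1, m2, m7, m8}, add states with some successor in Z. Z1 = {m1, m2, m7, m8, m9}; Z2 = {m0, m1, m2, m7, m8, m9}; Z3 = {m0, m1, m2, m5, m7, m8, m9}; fixed.
Sat(EF (AF p)) = {m0, m1, m2, m5, m7, m8, m9}
|Sat(EF (AF p))| = |{m0, m1, m2, m5, m7, m8, m9}| = 7.

7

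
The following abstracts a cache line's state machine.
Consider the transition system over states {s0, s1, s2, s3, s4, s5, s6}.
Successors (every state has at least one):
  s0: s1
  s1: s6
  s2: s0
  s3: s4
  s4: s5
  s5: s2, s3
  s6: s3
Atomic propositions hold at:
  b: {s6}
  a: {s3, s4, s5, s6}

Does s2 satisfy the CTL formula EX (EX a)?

Sat(EX a) = {s : some successor in {s3, s4, s5, s6}} = {s1, s3, s4, s5, s6}
Sat(EX (EX a)) = {s : some successor in {s1, s3, s4, s5, s6}} = {s0, s1, s3, s4, s5, s6}
s2 ∉ Sat(EX (EX a)) = {s0, s1, s3, s4, s5, s6}, so the formula does not hold at s2.

No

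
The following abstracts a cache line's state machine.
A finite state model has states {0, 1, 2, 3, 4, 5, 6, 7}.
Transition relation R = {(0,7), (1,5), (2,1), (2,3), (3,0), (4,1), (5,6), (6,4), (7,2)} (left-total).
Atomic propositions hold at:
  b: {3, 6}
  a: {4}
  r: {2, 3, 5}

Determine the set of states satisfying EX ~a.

Sat(~a) = {0, 1, 2, 3, 5, 6, 7}
Sat(EX ~a) = {s : some successor in {0, 1, 2, 3, 5, 6, 7}} = {0, 1, 2, 3, 4, 5, 7}

{0, 1, 2, 3, 4, 5, 7}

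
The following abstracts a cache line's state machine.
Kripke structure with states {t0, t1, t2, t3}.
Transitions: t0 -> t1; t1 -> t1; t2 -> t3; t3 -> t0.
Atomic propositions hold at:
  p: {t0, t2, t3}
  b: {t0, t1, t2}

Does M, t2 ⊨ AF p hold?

AF p: least fixpoint, start Z0 = {t0, t2, t3}, add states with every successor in Z. Already a fixed point.
Sat(AF p) = {t0, t2, t3}
t2 ∈ Sat(AF p) = {t0, t2, t3}, so the formula holds at t2.

Yes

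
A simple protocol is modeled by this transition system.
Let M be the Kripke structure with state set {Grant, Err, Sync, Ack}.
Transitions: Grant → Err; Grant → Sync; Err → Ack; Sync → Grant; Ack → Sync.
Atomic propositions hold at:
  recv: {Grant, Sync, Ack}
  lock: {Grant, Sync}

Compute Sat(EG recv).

EG recv: greatest fixpoint, start Z0 = {Grant, Sync, Ack}, keep only states in Sat with some successor in Z. Already a fixed point.
Sat(EG recv) = {Grant, Sync, Ack}

{Grant, Sync, Ack}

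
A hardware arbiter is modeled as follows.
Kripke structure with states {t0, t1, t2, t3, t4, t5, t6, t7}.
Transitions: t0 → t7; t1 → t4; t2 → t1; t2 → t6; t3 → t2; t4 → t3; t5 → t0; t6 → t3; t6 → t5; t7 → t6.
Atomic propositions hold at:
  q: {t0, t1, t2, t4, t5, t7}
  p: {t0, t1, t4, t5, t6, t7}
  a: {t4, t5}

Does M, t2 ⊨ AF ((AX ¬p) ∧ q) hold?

No

Sat(¬p) = {t2, t3}
Sat(AX ¬p) = {s : every successor in {t2, t3}} = {t3, t4}
Sat((AX ¬p) ∧ q) = {t4}
AF ((AX ¬p) ∧ q): least fixpoint, start Z0 = {t4}, add states with every successor in Z. Z1 = {t1, t4}; fixed.
Sat(AF ((AX ¬p) ∧ q)) = {t1, t4}
t2 ∉ Sat(AF ((AX ¬p) ∧ q)) = {t1, t4}, so the formula does not hold at t2.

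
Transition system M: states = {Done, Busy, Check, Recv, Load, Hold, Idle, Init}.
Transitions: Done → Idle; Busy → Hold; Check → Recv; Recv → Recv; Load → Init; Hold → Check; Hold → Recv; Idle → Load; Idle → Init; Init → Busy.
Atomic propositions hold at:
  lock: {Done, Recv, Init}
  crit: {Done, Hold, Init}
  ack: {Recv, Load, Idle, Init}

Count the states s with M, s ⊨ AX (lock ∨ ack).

5

Sat(lock ∨ ack) = {Done, Recv, Load, Idle, Init}
Sat(AX (lock ∨ ack)) = {s : every successor in {Done, Recv, Load, Idle, Init}} = {Done, Check, Recv, Load, Idle}
|Sat(AX (lock ∨ ack))| = |{Done, Check, Recv, Load, Idle}| = 5.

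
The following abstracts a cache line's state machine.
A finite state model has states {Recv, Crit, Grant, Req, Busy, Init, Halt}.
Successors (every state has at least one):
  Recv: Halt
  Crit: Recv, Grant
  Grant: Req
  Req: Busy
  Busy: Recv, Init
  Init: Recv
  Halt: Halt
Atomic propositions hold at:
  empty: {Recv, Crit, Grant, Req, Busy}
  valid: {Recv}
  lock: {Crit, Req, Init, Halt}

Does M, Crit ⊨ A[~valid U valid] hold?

Sat(~valid) = {Crit, Grant, Req, Busy, Init, Halt}
A[~valid U valid]: least fixpoint, start Z0 = Sat(valid) = {Recv}, add states in Sat(~valid) with every successor in Z. Z1 = {Recv, Init}; Z2 = {Recv, Busy, Init}; Z3 = {Recv, Req, Busy, Init}; Z4 = {Recv, Grant, Req, Busy, Init}; Z5 = {Recv, Crit, Grant, Req, Busy, Init}; fixed.
Sat(A[~valid U valid]) = {Recv, Crit, Grant, Req, Busy, Init}
Crit ∈ Sat(A[~valid U valid]) = {Recv, Crit, Grant, Req, Busy, Init}, so the formula holds at Crit.

Yes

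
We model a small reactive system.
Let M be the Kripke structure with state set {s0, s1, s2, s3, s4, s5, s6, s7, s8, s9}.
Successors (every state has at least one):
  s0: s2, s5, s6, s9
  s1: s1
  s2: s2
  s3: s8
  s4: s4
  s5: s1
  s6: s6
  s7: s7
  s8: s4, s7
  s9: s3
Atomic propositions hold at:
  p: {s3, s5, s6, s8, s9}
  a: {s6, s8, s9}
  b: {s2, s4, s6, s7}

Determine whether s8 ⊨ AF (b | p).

Yes

Sat(b | p) = {s2, s3, s4, s5, s6, s7, s8, s9}
AF (b | p): least fixpoint, start Z0 = {s2, s3, s4, s5, s6, s7, s8, s9}, add states with every successor in Z. Z1 = {s0, s2, s3, s4, s5, s6, s7, s8, s9}; fixed.
Sat(AF (b | p)) = {s0, s2, s3, s4, s5, s6, s7, s8, s9}
s8 ∈ Sat(AF (b | p)) = {s0, s2, s3, s4, s5, s6, s7, s8, s9}, so the formula holds at s8.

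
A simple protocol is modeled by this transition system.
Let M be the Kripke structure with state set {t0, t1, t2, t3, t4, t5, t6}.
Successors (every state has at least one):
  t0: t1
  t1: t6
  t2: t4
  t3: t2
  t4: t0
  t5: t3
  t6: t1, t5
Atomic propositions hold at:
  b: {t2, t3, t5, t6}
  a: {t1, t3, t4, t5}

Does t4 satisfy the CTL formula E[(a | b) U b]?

No

Sat(a | b) = {t1, t2, t3, t4, t5, t6}
E[(a | b) U b]: least fixpoint, start Z0 = Sat(b) = {t2, t3, t5, t6}, add states in Sat(a | b) with some successor in Z. Z1 = {t1, t2, t3, t5, t6}; fixed.
Sat(E[(a | b) U b]) = {t1, t2, t3, t5, t6}
t4 ∉ Sat(E[(a | b) U b]) = {t1, t2, t3, t5, t6}, so the formula does not hold at t4.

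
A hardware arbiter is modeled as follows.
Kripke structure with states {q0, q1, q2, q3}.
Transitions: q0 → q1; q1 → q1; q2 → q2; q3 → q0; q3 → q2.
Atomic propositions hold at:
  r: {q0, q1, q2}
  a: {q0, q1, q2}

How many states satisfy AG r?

3

AG r: greatest fixpoint, start Z0 = {q0, q1, q2}, keep only states in Sat with every successor in Z. Already a fixed point.
Sat(AG r) = {q0, q1, q2}
|Sat(AG r)| = |{q0, q1, q2}| = 3.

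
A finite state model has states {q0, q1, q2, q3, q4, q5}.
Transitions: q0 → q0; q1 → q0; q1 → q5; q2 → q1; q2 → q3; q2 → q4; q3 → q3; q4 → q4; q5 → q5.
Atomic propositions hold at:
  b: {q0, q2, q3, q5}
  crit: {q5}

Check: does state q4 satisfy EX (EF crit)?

EF crit: least fixpoint, start Z0 = {q5}, add states with some successor in Z. Z1 = {q1, q5}; Z2 = {q1, q2, q5}; fixed.
Sat(EF crit) = {q1, q2, q5}
Sat(EX (EF crit)) = {s : some successor in {q1, q2, q5}} = {q1, q2, q5}
q4 ∉ Sat(EX (EF crit)) = {q1, q2, q5}, so the formula does not hold at q4.

No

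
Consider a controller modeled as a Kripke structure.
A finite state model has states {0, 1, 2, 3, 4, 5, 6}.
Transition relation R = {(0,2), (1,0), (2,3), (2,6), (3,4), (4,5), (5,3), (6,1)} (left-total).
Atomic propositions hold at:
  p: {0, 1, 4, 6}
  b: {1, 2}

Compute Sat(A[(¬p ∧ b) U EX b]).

Sat(¬p) = {2, 3, 5}
Sat(¬p ∧ b) = {2}
Sat(EX b) = {s : some successor in {1, 2}} = {0, 6}
A[(¬p ∧ b) U EX b]: least fixpoint, start Z0 = Sat(EX b) = {0, 6}, add states in Sat(¬p ∧ b) with every successor in Z. Already a fixed point.
Sat(A[(¬p ∧ b) U EX b]) = {0, 6}

{0, 6}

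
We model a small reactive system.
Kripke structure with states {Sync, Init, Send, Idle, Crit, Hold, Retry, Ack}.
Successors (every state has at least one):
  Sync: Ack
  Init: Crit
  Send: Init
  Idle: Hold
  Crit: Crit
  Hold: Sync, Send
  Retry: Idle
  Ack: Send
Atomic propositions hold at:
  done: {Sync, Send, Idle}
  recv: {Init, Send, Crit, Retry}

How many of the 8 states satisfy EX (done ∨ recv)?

Sat(done ∨ recv) = {Sync, Init, Send, Idle, Crit, Retry}
Sat(EX (done ∨ recv)) = {s : some successor in {Sync, Init, Send, Idle, Crit, Retry}} = {Init, Send, Crit, Hold, Retry, Ack}
|Sat(EX (done ∨ recv))| = |{Init, Send, Crit, Hold, Retry, Ack}| = 6.

6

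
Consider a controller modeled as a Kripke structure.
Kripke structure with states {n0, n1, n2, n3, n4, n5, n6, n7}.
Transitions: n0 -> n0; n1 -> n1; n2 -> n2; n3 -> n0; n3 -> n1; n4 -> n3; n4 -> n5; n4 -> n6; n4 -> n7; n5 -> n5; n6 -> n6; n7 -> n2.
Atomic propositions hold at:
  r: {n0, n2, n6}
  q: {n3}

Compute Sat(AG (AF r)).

AF r: least fixpoint, start Z0 = {n0, n2, n6}, add states with every successor in Z. Z1 = {n0, n2, n6, n7}; fixed.
Sat(AF r) = {n0, n2, n6, n7}
AG (AF r): greatest fixpoint, start Z0 = {n0, n2, n6, n7}, keep only states in Sat with every successor in Z. Already a fixed point.
Sat(AG (AF r)) = {n0, n2, n6, n7}

{n0, n2, n6, n7}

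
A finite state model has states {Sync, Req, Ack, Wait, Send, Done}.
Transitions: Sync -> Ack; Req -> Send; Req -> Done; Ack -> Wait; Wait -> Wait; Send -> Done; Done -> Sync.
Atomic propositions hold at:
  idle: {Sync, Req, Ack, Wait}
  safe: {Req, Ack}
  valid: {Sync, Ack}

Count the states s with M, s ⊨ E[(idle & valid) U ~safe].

Sat(idle & valid) = {Sync, Ack}
Sat(~safe) = {Sync, Wait, Send, Done}
E[(idle & valid) U ~safe]: least fixpoint, start Z0 = Sat(~safe) = {Sync, Wait, Send, Done}, add states in Sat(idle & valid) with some successor in Z. Z1 = {Sync, Ack, Wait, Send, Done}; fixed.
Sat(E[(idle & valid) U ~safe]) = {Sync, Ack, Wait, Send, Done}
|Sat(E[(idle & valid) U ~safe])| = |{Sync, Ack, Wait, Send, Done}| = 5.

5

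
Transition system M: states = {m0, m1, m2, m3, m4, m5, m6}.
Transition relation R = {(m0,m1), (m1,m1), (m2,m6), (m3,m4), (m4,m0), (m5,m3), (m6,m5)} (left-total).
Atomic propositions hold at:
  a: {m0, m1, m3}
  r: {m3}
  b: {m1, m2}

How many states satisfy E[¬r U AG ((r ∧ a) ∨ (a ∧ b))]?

Sat(¬r) = {m0, m1, m2, m4, m5, m6}
Sat(r ∧ a) = {m3}
Sat(a ∧ b) = {m1}
Sat((r ∧ a) ∨ (a ∧ b)) = {m1, m3}
AG ((r ∧ a) ∨ (a ∧ b)): greatest fixpoint, start Z0 = {m1, m3}, keep only states in Sat with every successor in Z. Z1 = {m1}; fixed.
Sat(AG ((r ∧ a) ∨ (a ∧ b))) = {m1}
E[¬r U AG ((r ∧ a) ∨ (a ∧ b))]: least fixpoint, start Z0 = Sat(AG ((r ∧ a) ∨ (a ∧ b))) = {m1}, add states in Sat(¬r) with some successor in Z. Z1 = {m0, m1}; Z2 = {m0, m1, m4}; fixed.
Sat(E[¬r U AG ((r ∧ a) ∨ (a ∧ b))]) = {m0, m1, m4}
|Sat(E[¬r U AG ((r ∧ a) ∨ (a ∧ b))])| = |{m0, m1, m4}| = 3.

3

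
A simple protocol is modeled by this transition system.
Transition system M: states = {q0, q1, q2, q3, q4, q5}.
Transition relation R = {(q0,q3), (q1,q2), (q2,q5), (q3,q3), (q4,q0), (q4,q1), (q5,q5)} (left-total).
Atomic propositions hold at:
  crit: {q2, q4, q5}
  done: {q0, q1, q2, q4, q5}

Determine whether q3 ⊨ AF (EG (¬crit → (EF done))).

No

Sat(¬crit) = {q0, q1, q3}
EF done: least fixpoint, start Z0 = {q0, q1, q2, q4, q5}, add states with some successor in Z. Already a fixed point.
Sat(EF done) = {q0, q1, q2, q4, q5}
Sat(¬crit → (EF done)) = {q0, q1, q2, q4, q5}
EG (¬crit → (EF done)): greatest fixpoint, start Z0 = {q0, q1, q2, q4, q5}, keep only states in Sat with some successor in Z. Z1 = {q1, q2, q4, q5}; fixed.
Sat(EG (¬crit → (EF done))) = {q1, q2, q4, q5}
AF (EG (¬crit → (EF done))): least fixpoint, start Z0 = {q1, q2, q4, q5}, add states with every successor in Z. Already a fixed point.
Sat(AF (EG (¬crit → (EF done)))) = {q1, q2, q4, q5}
q3 ∉ Sat(AF (EG (¬crit → (EF done)))) = {q1, q2, q4, q5}, so the formula does not hold at q3.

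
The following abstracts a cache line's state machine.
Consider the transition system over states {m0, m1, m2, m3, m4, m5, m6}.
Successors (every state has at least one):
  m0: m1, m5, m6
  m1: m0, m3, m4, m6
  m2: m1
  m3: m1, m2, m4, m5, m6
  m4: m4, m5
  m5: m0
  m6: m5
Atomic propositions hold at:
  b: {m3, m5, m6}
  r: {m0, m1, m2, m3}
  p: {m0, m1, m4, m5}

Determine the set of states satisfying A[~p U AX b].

{m6}

Sat(~p) = {m2, m3, m6}
Sat(AX b) = {s : every successor in {m3, m5, m6}} = {m6}
A[~p U AX b]: least fixpoint, start Z0 = Sat(AX b) = {m6}, add states in Sat(~p) with every successor in Z. Already a fixed point.
Sat(A[~p U AX b]) = {m6}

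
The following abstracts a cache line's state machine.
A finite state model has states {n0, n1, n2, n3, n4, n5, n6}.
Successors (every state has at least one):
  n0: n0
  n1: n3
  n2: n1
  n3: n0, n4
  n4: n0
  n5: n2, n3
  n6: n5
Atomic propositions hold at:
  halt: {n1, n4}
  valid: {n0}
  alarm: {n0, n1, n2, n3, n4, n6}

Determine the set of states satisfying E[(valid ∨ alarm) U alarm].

{n0, n1, n2, n3, n4, n6}

Sat(valid ∨ alarm) = {n0, n1, n2, n3, n4, n6}
E[(valid ∨ alarm) U alarm]: least fixpoint, start Z0 = Sat(alarm) = {n0, n1, n2, n3, n4, n6}, add states in Sat(valid ∨ alarm) with some successor in Z. Already a fixed point.
Sat(E[(valid ∨ alarm) U alarm]) = {n0, n1, n2, n3, n4, n6}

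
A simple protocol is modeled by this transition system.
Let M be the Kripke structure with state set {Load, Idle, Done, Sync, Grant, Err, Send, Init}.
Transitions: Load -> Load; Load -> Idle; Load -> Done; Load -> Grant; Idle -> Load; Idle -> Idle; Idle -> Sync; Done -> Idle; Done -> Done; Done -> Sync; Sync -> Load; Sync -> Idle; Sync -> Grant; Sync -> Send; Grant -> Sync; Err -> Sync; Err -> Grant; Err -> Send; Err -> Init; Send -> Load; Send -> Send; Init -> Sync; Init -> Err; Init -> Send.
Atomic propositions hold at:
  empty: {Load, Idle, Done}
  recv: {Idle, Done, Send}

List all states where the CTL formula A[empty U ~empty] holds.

Sat(~empty) = {Sync, Grant, Err, Send, Init}
A[empty U ~empty]: least fixpoint, start Z0 = Sat(~empty) = {Sync, Grant, Err, Send, Init}, add states in Sat(empty) with every successor in Z. Already a fixed point.
Sat(A[empty U ~empty]) = {Sync, Grant, Err, Send, Init}

{Sync, Grant, Err, Send, Init}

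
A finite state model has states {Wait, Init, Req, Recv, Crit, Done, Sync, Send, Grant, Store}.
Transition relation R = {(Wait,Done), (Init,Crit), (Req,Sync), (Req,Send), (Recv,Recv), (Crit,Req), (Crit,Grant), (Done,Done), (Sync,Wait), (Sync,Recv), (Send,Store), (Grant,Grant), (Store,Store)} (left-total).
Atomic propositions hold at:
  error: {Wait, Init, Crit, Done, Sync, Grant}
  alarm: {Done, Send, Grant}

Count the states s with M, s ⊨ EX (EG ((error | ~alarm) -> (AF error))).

7

Sat(~alarm) = {Wait, Init, Req, Recv, Crit, Sync, Store}
Sat(error | ~alarm) = {Wait, Init, Req, Recv, Crit, Done, Sync, Grant, Store}
AF error: least fixpoint, start Z0 = {Wait, Init, Crit, Done, Sync, Grant}, add states with every successor in Z. Already a fixed point.
Sat(AF error) = {Wait, Init, Crit, Done, Sync, Grant}
Sat((error | ~alarm) -> (AF error)) = {Wait, Init, Crit, Done, Sync, Send, Grant}
EG ((error | ~alarm) -> (AF error)): greatest fixpoint, start Z0 = {Wait, Init, Crit, Done, Sync, Send, Grant}, keep only states in Sat with some successor in Z. Z1 = {Wait, Init, Crit, Done, Sync, Grant}; fixed.
Sat(EG ((error | ~alarm) -> (AF error))) = {Wait, Init, Crit, Done, Sync, Grant}
Sat(EX (EG ((error | ~alarm) -> (AF error)))) = {s : some successor in {Wait, Init, Crit, Done, Sync, Grant}} = {Wait, Init, Req, Crit, Done, Sync, Grant}
|Sat(EX (EG ((error | ~alarm) -> (AF error))))| = |{Wait, Init, Req, Crit, Done, Sync, Grant}| = 7.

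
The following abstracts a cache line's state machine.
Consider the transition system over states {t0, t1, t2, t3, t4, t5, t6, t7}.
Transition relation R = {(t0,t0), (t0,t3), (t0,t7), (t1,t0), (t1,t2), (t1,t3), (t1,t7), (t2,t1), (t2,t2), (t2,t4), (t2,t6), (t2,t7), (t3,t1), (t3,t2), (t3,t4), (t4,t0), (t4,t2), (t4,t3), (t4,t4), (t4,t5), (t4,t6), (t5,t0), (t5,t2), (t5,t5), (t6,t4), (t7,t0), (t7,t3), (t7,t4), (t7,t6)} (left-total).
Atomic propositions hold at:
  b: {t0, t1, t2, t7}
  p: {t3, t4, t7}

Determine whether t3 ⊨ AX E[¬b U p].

Sat(¬b) = {t3, t4, t5, t6}
E[¬b U p]: least fixpoint, start Z0 = Sat(p) = {t3, t4, t7}, add states in Sat(¬b) with some successor in Z. Z1 = {t3, t4, t6, t7}; fixed.
Sat(E[¬b U p]) = {t3, t4, t6, t7}
Sat(AX E[¬b U p]) = {s : every successor in {t3, t4, t6, t7}} = {t6}
t3 ∉ Sat(AX E[¬b U p]) = {t6}, so the formula does not hold at t3.

No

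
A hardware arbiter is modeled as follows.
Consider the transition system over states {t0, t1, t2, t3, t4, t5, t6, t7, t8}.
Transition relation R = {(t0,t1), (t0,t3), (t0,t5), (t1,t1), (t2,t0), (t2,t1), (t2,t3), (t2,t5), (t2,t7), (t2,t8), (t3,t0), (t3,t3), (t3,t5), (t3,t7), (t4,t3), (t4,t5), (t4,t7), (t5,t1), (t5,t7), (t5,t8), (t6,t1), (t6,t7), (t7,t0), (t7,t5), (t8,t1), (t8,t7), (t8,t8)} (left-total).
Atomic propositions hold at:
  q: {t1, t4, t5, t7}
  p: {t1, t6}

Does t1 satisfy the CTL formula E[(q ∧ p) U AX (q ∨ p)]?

Yes

Sat(q ∧ p) = {t1}
Sat(q ∨ p) = {t1, t4, t5, t6, t7}
Sat(AX (q ∨ p)) = {s : every successor in {t1, t4, t5, t6, t7}} = {t1, t6}
E[(q ∧ p) U AX (q ∨ p)]: least fixpoint, start Z0 = Sat(AX (q ∨ p)) = {t1, t6}, add states in Sat(q ∧ p) with some successor in Z. Already a fixed point.
Sat(E[(q ∧ p) U AX (q ∨ p)]) = {t1, t6}
t1 ∈ Sat(E[(q ∧ p) U AX (q ∨ p)]) = {t1, t6}, so the formula holds at t1.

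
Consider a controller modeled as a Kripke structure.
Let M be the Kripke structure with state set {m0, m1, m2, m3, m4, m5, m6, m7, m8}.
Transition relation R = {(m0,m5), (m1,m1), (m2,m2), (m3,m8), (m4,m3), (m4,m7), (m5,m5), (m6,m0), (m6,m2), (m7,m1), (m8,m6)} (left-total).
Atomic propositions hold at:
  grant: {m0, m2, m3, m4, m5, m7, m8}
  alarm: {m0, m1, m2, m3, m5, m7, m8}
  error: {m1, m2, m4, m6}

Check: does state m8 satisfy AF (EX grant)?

Sat(EX grant) = {s : some successor in {m0, m2, m3, m4, m5, m7, m8}} = {m0, m2, m3, m4, m5, m6}
AF (EX grant): least fixpoint, start Z0 = {m0, m2, m3, m4, m5, m6}, add states with every successor in Z. Z1 = {m0, m2, m3, m4, m5, m6, m8}; fixed.
Sat(AF (EX grant)) = {m0, m2, m3, m4, m5, m6, m8}
m8 ∈ Sat(AF (EX grant)) = {m0, m2, m3, m4, m5, m6, m8}, so the formula holds at m8.

Yes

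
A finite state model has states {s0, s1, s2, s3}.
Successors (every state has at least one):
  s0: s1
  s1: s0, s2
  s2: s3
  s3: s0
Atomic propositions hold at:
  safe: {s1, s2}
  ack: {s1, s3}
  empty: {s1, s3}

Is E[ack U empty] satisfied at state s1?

E[ack U empty]: least fixpoint, start Z0 = Sat(empty) = {s1, s3}, add states in Sat(ack) with some successor in Z. Already a fixed point.
Sat(E[ack U empty]) = {s1, s3}
s1 ∈ Sat(E[ack U empty]) = {s1, s3}, so the formula holds at s1.

Yes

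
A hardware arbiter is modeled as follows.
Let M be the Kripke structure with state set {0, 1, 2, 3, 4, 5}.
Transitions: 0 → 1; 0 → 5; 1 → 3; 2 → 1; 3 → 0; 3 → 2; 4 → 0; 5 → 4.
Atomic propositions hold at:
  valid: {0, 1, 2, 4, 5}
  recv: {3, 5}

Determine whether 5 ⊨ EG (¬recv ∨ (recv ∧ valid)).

Sat(¬recv) = {0, 1, 2, 4}
Sat(recv ∧ valid) = {5}
Sat(¬recv ∨ (recv ∧ valid)) = {0, 1, 2, 4, 5}
EG (¬recv ∨ (recv ∧ valid)): greatest fixpoint, start Z0 = {0, 1, 2, 4, 5}, keep only states in Sat with some successor in Z. Z1 = {0, 2, 4, 5}; Z2 = {0, 4, 5}; fixed.
Sat(EG (¬recv ∨ (recv ∧ valid))) = {0, 4, 5}
5 ∈ Sat(EG (¬recv ∨ (recv ∧ valid))) = {0, 4, 5}, so the formula holds at 5.

Yes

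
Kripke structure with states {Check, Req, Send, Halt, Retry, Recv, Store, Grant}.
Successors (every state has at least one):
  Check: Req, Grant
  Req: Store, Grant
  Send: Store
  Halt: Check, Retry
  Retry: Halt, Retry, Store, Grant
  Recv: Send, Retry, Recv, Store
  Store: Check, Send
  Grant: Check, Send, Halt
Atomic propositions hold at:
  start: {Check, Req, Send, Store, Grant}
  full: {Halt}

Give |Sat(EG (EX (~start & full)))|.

1

Sat(~start) = {Halt, Retry, Recv}
Sat(~start & full) = {Halt}
Sat(EX (~start & full)) = {s : some successor in {Halt}} = {Retry, Grant}
EG (EX (~start & full)): greatest fixpoint, start Z0 = {Retry, Grant}, keep only states in Sat with some successor in Z. Z1 = {Retry}; fixed.
Sat(EG (EX (~start & full))) = {Retry}
|Sat(EG (EX (~start & full)))| = |{Retry}| = 1.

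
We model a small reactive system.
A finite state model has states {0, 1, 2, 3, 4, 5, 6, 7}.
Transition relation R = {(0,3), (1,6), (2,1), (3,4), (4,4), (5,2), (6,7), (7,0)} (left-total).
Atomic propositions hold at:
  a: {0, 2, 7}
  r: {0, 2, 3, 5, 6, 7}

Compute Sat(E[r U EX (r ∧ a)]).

{5, 6, 7}

Sat(r ∧ a) = {0, 2, 7}
Sat(EX (r ∧ a)) = {s : some successor in {0, 2, 7}} = {5, 6, 7}
E[r U EX (r ∧ a)]: least fixpoint, start Z0 = Sat(EX (r ∧ a)) = {5, 6, 7}, add states in Sat(r) with some successor in Z. Already a fixed point.
Sat(E[r U EX (r ∧ a)]) = {5, 6, 7}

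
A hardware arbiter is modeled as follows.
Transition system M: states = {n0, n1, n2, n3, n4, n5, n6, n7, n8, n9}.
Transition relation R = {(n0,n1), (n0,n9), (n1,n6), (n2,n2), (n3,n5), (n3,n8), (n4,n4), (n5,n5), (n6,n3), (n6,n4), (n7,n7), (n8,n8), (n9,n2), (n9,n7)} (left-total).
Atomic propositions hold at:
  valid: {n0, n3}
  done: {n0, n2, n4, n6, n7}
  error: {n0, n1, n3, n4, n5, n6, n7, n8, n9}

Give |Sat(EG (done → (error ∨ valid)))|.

Sat(error ∨ valid) = {n0, n1, n3, n4, n5, n6, n7, n8, n9}
Sat(done → (error ∨ valid)) = {n0, n1, n3, n4, n5, n6, n7, n8, n9}
EG (done → (error ∨ valid)): greatest fixpoint, start Z0 = {n0, n1, n3, n4, n5, n6, n7, n8, n9}, keep only states in Sat with some successor in Z. Already a fixed point.
Sat(EG (done → (error ∨ valid))) = {n0, n1, n3, n4, n5, n6, n7, n8, n9}
|Sat(EG (done → (error ∨ valid)))| = |{n0, n1, n3, n4, n5, n6, n7, n8, n9}| = 9.

9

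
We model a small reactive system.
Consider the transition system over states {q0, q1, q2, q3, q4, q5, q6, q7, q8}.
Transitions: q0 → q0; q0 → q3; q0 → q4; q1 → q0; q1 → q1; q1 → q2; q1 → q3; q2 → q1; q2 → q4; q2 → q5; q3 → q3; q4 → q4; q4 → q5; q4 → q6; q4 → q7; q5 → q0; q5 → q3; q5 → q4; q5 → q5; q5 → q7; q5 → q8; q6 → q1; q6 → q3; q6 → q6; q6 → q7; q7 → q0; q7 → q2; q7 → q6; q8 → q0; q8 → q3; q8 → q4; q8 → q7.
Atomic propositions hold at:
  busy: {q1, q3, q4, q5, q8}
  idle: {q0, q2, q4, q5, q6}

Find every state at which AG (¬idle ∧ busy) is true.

Sat(¬idle) = {q1, q3, q7, q8}
Sat(¬idle ∧ busy) = {q1, q3, q8}
AG (¬idle ∧ busy): greatest fixpoint, start Z0 = {q1, q3, q8}, keep only states in Sat with every successor in Z. Z1 = {q3}; fixed.
Sat(AG (¬idle ∧ busy)) = {q3}

{q3}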